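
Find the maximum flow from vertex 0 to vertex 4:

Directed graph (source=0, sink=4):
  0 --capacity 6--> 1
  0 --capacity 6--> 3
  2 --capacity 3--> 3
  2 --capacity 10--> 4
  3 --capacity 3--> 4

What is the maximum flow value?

Computing max flow:
  Flow on (0->3): 3/6
  Flow on (3->4): 3/3
Maximum flow = 3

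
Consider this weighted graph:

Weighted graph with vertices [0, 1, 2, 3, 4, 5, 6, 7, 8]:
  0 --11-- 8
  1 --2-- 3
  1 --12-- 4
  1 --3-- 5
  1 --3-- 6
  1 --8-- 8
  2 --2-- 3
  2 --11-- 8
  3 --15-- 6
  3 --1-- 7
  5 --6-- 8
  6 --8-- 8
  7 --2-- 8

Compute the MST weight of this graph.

Applying Kruskal's algorithm (sort edges by weight, add if no cycle):
  Add (3,7) w=1
  Add (1,3) w=2
  Add (2,3) w=2
  Add (7,8) w=2
  Add (1,5) w=3
  Add (1,6) w=3
  Skip (5,8) w=6 (creates cycle)
  Skip (1,8) w=8 (creates cycle)
  Skip (6,8) w=8 (creates cycle)
  Add (0,8) w=11
  Skip (2,8) w=11 (creates cycle)
  Add (1,4) w=12
  Skip (3,6) w=15 (creates cycle)
MST weight = 36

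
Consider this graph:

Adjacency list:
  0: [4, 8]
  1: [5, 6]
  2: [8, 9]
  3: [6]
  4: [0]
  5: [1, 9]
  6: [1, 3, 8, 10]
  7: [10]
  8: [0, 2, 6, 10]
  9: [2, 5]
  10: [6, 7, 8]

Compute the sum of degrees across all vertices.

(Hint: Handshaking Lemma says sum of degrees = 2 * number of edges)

Count edges: 12 edges.
By Handshaking Lemma: sum of degrees = 2 * 12 = 24.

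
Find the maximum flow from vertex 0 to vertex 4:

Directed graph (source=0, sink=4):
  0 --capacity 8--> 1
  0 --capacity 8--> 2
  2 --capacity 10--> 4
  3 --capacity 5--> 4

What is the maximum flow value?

Computing max flow:
  Flow on (0->2): 8/8
  Flow on (2->4): 8/10
Maximum flow = 8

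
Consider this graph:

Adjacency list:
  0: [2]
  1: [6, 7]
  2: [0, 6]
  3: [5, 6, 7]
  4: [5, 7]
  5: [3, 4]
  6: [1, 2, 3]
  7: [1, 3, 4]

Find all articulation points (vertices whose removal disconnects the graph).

An articulation point is a vertex whose removal disconnects the graph.
Articulation points: [2, 6]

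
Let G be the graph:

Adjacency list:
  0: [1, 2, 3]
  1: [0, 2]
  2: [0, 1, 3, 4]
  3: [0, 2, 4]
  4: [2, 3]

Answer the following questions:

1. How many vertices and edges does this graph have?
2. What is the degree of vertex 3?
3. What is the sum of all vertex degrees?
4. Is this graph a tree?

Count: 5 vertices, 7 edges.
Vertex 3 has neighbors [0, 2, 4], degree = 3.
Handshaking lemma: 2 * 7 = 14.
A tree on 5 vertices has 4 edges. This graph has 7 edges (3 extra). Not a tree.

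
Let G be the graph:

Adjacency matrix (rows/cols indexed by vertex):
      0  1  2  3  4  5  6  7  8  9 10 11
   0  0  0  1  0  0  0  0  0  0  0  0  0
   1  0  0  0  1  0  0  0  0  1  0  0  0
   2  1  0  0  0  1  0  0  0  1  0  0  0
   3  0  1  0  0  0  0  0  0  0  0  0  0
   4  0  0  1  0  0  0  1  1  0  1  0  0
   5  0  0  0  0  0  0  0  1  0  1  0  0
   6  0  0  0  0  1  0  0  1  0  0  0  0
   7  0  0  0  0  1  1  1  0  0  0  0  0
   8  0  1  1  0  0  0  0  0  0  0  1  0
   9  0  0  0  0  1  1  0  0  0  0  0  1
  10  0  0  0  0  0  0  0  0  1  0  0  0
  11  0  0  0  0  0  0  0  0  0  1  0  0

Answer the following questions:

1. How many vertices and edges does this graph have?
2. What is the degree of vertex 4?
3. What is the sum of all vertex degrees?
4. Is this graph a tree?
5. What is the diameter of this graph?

Count: 12 vertices, 13 edges.
Vertex 4 has neighbors [2, 6, 7, 9], degree = 4.
Handshaking lemma: 2 * 13 = 26.
A tree on 12 vertices has 11 edges. This graph has 13 edges (2 extra). Not a tree.
Diameter (longest shortest path) = 6.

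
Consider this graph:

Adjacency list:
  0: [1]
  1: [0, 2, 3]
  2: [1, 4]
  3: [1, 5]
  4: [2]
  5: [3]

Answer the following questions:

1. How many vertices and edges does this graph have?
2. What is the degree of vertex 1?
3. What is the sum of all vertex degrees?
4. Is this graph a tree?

Count: 6 vertices, 5 edges.
Vertex 1 has neighbors [0, 2, 3], degree = 3.
Handshaking lemma: 2 * 5 = 10.
A graph is a tree iff it is connected and has exactly n-1 edges. This graph is connected (all 6 vertices in one component) and has 6-1 = 5 edges. It is a tree.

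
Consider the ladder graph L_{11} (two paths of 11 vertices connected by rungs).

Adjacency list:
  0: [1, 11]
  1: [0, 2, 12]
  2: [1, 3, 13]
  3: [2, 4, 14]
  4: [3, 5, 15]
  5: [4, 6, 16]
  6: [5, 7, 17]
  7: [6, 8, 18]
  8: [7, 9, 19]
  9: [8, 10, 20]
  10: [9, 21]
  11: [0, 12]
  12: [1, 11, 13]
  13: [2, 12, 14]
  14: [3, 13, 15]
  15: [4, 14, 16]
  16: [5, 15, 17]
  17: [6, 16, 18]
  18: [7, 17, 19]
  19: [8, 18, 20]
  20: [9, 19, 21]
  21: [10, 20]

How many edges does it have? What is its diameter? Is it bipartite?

Ladder graph L_{11}: 11 rungs + 2 * (11-1) path edges = 11 + 20 = 31 edges.
Diameter = 11.
Ladder graphs are bipartite (alternating coloring along each path).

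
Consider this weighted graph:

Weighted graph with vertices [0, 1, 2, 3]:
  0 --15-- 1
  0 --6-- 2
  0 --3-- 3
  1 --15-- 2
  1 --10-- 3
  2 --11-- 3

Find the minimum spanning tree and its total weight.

Applying Kruskal's algorithm (sort edges by weight, add if no cycle):
  Add (0,3) w=3
  Add (0,2) w=6
  Add (1,3) w=10
  Skip (2,3) w=11 (creates cycle)
  Skip (0,1) w=15 (creates cycle)
  Skip (1,2) w=15 (creates cycle)
MST weight = 19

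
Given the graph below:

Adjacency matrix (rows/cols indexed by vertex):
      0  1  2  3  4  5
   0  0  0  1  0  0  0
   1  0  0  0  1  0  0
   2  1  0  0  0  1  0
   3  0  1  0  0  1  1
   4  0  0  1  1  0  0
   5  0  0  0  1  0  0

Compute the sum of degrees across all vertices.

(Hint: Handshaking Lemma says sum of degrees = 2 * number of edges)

Count edges: 5 edges.
By Handshaking Lemma: sum of degrees = 2 * 5 = 10.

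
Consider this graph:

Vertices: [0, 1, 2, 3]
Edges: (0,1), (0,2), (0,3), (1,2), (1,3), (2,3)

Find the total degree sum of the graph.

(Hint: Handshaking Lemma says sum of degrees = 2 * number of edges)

Count edges: 6 edges.
By Handshaking Lemma: sum of degrees = 2 * 6 = 12.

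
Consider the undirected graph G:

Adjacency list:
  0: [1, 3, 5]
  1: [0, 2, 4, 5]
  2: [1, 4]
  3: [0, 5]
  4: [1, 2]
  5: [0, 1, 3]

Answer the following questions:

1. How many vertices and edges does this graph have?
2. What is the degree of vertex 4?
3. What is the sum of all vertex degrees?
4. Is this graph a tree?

Count: 6 vertices, 8 edges.
Vertex 4 has neighbors [1, 2], degree = 2.
Handshaking lemma: 2 * 8 = 16.
A tree on 6 vertices has 5 edges. This graph has 8 edges (3 extra). Not a tree.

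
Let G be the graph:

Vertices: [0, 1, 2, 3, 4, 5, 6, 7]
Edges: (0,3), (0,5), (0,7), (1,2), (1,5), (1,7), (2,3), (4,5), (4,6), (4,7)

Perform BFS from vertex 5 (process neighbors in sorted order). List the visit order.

BFS from vertex 5 (neighbors processed in ascending order):
Visit order: 5, 0, 1, 4, 3, 7, 2, 6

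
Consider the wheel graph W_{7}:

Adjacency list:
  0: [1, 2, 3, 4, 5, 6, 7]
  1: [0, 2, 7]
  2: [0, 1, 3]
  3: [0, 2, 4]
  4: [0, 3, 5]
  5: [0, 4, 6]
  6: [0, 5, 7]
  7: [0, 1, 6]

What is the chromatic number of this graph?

W_{7} = C_{7} plus a hub adjacent to every cycle vertex.
The outer cycle needs 3 colors (odd cycle); the hub is adjacent to all of them so needs a fresh color.
Chromatic number = 3 + 1 = 4.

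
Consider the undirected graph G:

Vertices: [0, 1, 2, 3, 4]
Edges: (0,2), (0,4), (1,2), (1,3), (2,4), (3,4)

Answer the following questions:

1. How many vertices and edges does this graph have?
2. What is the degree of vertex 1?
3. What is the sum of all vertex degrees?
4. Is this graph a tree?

Count: 5 vertices, 6 edges.
Vertex 1 has neighbors [2, 3], degree = 2.
Handshaking lemma: 2 * 6 = 12.
A tree on 5 vertices has 4 edges. This graph has 6 edges (2 extra). Not a tree.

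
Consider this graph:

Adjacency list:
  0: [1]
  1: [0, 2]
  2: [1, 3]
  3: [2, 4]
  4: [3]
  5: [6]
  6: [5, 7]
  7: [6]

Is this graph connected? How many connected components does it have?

Checking connectivity: the graph has 2 connected component(s).
Components: [[0, 1, 2, 3, 4], [5, 6, 7]]. The graph is NOT connected.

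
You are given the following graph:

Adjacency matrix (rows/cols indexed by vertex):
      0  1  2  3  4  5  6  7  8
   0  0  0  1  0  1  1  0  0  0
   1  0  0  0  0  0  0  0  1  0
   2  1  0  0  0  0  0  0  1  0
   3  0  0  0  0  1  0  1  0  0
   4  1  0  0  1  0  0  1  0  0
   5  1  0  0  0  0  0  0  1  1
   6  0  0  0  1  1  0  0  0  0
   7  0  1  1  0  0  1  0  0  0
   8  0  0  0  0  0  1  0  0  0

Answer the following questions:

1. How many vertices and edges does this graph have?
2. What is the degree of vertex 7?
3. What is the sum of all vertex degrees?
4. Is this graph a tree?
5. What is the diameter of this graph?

Count: 9 vertices, 10 edges.
Vertex 7 has neighbors [1, 2, 5], degree = 3.
Handshaking lemma: 2 * 10 = 20.
A tree on 9 vertices has 8 edges. This graph has 10 edges (2 extra). Not a tree.
Diameter (longest shortest path) = 5.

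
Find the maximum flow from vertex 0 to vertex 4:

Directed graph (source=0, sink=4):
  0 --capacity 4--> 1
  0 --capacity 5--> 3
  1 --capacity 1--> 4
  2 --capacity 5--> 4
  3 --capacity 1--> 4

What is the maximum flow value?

Computing max flow:
  Flow on (0->1): 1/4
  Flow on (0->3): 1/5
  Flow on (1->4): 1/1
  Flow on (3->4): 1/1
Maximum flow = 2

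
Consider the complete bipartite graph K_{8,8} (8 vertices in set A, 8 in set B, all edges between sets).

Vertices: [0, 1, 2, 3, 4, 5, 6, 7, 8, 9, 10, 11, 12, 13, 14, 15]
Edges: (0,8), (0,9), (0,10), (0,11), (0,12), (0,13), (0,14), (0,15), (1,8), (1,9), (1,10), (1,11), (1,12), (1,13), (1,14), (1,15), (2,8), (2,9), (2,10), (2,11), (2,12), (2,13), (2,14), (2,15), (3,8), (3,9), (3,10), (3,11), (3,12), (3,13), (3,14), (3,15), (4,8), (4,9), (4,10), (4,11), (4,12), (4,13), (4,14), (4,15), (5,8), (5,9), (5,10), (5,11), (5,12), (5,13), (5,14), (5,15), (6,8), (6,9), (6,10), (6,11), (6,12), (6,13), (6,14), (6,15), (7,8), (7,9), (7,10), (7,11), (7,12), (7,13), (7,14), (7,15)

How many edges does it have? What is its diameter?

K_{8,8} has 8 * 8 = 64 edges.
Any vertex reaches any opposite-side vertex in 1 step; same-side vertices reach in 2 steps via any opposite-side vertex.
Diameter = 2.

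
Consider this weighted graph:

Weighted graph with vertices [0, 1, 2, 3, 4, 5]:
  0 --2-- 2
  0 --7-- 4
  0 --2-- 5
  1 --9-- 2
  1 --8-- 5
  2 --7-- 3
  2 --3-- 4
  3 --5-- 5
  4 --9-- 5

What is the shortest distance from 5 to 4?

Using Dijkstra's algorithm from vertex 5:
Shortest path: 5 -> 0 -> 2 -> 4
Total weight: 2 + 2 + 3 = 7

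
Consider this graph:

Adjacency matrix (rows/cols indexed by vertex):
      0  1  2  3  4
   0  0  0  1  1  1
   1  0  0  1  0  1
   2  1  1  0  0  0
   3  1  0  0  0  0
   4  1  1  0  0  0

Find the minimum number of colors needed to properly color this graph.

The graph has a maximum clique of size 2 (lower bound on chromatic number).
A valid 2-coloring: {0: 0, 1: 0, 2: 1, 3: 1, 4: 1}.
Chromatic number = 2.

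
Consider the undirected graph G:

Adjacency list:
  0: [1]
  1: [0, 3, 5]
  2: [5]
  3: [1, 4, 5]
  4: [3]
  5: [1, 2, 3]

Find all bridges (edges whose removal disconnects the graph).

A bridge is an edge whose removal increases the number of connected components.
Bridges found: (0,1), (2,5), (3,4)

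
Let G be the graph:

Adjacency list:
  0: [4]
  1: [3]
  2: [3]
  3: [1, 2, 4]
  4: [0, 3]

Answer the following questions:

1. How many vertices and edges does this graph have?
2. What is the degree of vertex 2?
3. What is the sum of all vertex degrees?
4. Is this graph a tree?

Count: 5 vertices, 4 edges.
Vertex 2 has neighbors [3], degree = 1.
Handshaking lemma: 2 * 4 = 8.
A graph is a tree iff it is connected and has exactly n-1 edges. This graph is connected (all 5 vertices in one component) and has 5-1 = 4 edges. It is a tree.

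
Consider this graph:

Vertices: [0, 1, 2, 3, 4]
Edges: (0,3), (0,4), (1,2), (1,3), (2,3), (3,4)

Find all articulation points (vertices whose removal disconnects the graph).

An articulation point is a vertex whose removal disconnects the graph.
Articulation points: [3]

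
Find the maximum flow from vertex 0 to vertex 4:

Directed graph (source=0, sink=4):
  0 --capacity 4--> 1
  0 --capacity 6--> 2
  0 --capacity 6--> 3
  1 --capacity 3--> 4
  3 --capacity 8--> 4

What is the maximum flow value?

Computing max flow:
  Flow on (0->1): 3/4
  Flow on (0->3): 6/6
  Flow on (1->4): 3/3
  Flow on (3->4): 6/8
Maximum flow = 9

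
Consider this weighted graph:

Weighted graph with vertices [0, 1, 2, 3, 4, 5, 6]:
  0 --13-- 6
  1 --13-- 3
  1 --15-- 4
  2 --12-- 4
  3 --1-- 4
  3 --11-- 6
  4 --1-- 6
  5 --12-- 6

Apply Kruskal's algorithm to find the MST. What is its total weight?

Applying Kruskal's algorithm (sort edges by weight, add if no cycle):
  Add (3,4) w=1
  Add (4,6) w=1
  Skip (3,6) w=11 (creates cycle)
  Add (2,4) w=12
  Add (5,6) w=12
  Add (0,6) w=13
  Add (1,3) w=13
  Skip (1,4) w=15 (creates cycle)
MST weight = 52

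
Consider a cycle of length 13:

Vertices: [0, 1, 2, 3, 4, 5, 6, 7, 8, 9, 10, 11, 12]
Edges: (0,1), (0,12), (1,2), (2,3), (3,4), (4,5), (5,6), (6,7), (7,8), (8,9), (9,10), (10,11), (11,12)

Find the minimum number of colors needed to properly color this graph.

This is an odd cycle (C_13). Odd cycles are not bipartite (any 2-coloring forces two adjacent vertices to match), and 3 colors suffice.
Chromatic number = 3.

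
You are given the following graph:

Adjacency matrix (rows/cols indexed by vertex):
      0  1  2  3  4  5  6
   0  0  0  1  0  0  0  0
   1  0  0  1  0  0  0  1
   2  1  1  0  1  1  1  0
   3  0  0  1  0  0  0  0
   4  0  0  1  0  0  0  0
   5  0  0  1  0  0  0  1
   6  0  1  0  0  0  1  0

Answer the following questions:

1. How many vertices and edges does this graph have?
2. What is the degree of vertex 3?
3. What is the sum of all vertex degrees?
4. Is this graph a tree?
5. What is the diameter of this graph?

Count: 7 vertices, 7 edges.
Vertex 3 has neighbors [2], degree = 1.
Handshaking lemma: 2 * 7 = 14.
A tree on 7 vertices has 6 edges. This graph has 7 edges (1 extra). Not a tree.
Diameter (longest shortest path) = 3.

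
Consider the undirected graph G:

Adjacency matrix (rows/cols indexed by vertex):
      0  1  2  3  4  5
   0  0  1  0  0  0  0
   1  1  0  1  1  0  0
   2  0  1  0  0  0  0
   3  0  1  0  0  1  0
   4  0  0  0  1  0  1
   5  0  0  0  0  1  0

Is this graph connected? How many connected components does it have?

Checking connectivity: the graph has 1 connected component(s).
All vertices are reachable from each other. The graph IS connected.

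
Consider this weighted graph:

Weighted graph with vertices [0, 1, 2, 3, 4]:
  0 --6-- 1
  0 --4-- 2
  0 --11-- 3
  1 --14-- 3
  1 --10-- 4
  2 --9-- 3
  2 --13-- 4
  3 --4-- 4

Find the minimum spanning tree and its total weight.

Applying Kruskal's algorithm (sort edges by weight, add if no cycle):
  Add (0,2) w=4
  Add (3,4) w=4
  Add (0,1) w=6
  Add (2,3) w=9
  Skip (1,4) w=10 (creates cycle)
  Skip (0,3) w=11 (creates cycle)
  Skip (2,4) w=13 (creates cycle)
  Skip (1,3) w=14 (creates cycle)
MST weight = 23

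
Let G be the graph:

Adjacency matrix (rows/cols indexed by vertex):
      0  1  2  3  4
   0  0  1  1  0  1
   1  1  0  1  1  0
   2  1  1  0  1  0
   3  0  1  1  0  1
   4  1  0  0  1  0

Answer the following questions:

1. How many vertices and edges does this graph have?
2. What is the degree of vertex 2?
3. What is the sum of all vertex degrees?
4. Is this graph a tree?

Count: 5 vertices, 7 edges.
Vertex 2 has neighbors [0, 1, 3], degree = 3.
Handshaking lemma: 2 * 7 = 14.
A tree on 5 vertices has 4 edges. This graph has 7 edges (3 extra). Not a tree.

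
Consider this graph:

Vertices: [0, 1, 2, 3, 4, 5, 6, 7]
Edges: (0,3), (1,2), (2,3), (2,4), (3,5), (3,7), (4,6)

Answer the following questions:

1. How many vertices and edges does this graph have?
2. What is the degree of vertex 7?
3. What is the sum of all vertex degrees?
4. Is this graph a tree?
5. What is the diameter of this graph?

Count: 8 vertices, 7 edges.
Vertex 7 has neighbors [3], degree = 1.
Handshaking lemma: 2 * 7 = 14.
A graph is a tree iff it is connected and has exactly n-1 edges. This graph is connected (all 8 vertices in one component) and has 8-1 = 7 edges. It is a tree.
Diameter (longest shortest path) = 4.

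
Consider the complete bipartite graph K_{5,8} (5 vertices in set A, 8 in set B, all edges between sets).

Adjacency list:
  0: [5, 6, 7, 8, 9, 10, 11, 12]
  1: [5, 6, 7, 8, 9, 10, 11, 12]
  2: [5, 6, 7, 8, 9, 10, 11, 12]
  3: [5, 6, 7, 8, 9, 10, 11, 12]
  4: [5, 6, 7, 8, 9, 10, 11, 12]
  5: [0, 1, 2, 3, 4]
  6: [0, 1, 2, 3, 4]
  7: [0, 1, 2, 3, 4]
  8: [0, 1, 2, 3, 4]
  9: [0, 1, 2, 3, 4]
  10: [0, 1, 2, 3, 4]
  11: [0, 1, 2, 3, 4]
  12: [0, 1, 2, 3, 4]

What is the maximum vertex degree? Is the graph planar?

Set-A vertices have degree 8; set-B vertices have degree 5. Maximum degree = max(5,8) = 8.
K_{5,8} contains K_{3,3} as a subgraph (since both sides have >= 3 vertices); by Kuratowski's theorem it is not planar.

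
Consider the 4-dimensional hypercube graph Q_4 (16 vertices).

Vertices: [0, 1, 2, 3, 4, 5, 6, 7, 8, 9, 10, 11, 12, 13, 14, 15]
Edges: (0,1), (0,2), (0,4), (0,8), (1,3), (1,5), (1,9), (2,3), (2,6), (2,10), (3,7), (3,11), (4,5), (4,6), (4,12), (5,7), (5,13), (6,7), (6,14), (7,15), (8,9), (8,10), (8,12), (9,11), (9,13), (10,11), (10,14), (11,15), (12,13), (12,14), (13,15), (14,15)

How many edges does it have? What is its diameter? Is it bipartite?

The 4-dimensional hypercube Q_4 has 16 vertices and each vertex has degree 4.
Total edges = 16 * 4 / 2 = 32.
Diameter = 4 (max Hamming distance between binary labels).
Hypercubes are bipartite (partition by parity of binary representation).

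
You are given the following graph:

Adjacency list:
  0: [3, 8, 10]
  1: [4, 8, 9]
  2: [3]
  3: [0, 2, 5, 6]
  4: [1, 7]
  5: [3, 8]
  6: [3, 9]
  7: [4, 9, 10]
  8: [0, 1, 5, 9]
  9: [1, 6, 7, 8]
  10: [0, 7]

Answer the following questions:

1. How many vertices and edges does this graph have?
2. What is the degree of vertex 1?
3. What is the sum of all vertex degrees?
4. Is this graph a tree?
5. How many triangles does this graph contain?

Count: 11 vertices, 15 edges.
Vertex 1 has neighbors [4, 8, 9], degree = 3.
Handshaking lemma: 2 * 15 = 30.
A tree on 11 vertices has 10 edges. This graph has 15 edges (5 extra). Not a tree.
Number of triangles = 1.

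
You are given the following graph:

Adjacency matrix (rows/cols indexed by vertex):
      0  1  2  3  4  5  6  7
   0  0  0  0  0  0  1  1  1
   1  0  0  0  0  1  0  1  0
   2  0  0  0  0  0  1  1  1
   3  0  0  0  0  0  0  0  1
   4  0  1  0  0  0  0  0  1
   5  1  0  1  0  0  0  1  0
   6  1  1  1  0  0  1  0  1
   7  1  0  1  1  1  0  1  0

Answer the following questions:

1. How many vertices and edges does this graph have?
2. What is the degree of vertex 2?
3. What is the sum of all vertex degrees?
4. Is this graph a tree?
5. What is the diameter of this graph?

Count: 8 vertices, 12 edges.
Vertex 2 has neighbors [5, 6, 7], degree = 3.
Handshaking lemma: 2 * 12 = 24.
A tree on 8 vertices has 7 edges. This graph has 12 edges (5 extra). Not a tree.
Diameter (longest shortest path) = 3.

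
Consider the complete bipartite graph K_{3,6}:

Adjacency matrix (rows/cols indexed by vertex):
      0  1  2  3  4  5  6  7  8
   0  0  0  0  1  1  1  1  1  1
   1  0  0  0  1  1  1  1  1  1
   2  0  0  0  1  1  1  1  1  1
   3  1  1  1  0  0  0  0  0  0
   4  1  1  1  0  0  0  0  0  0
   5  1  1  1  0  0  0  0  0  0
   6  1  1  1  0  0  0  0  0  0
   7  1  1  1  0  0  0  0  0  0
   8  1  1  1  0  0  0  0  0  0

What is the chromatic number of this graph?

K_{3,6} is bipartite: vertices split into two independent sets of size 3 and 6.
Color one set 0, the other 1. No adjacent vertices share a color.
Chromatic number = 2.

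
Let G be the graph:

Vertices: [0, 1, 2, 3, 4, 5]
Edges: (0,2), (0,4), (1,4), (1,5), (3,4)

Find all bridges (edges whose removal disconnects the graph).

A bridge is an edge whose removal increases the number of connected components.
Bridges found: (0,2), (0,4), (1,4), (1,5), (3,4)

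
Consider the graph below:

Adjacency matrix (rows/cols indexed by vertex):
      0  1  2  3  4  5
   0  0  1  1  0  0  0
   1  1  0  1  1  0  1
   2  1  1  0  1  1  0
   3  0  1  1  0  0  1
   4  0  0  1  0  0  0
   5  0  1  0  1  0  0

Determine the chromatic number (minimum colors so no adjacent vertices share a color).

The graph has a maximum clique of size 3 (lower bound on chromatic number).
A valid 3-coloring: {0: 2, 1: 0, 2: 1, 3: 2, 4: 0, 5: 1}.
Chromatic number = 3.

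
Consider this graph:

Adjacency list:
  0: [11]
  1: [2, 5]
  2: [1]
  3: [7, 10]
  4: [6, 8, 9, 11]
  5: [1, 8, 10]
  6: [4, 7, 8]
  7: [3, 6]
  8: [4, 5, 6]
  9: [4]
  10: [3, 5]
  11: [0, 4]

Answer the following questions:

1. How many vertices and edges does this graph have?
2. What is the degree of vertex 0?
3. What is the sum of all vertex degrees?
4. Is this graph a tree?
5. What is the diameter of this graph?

Count: 12 vertices, 13 edges.
Vertex 0 has neighbors [11], degree = 1.
Handshaking lemma: 2 * 13 = 26.
A tree on 12 vertices has 11 edges. This graph has 13 edges (2 extra). Not a tree.
Diameter (longest shortest path) = 6.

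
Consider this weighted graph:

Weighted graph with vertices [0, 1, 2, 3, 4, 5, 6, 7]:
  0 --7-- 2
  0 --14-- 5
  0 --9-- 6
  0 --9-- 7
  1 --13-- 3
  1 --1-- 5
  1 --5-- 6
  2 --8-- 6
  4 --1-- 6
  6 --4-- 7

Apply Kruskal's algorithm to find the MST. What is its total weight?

Applying Kruskal's algorithm (sort edges by weight, add if no cycle):
  Add (1,5) w=1
  Add (4,6) w=1
  Add (6,7) w=4
  Add (1,6) w=5
  Add (0,2) w=7
  Add (2,6) w=8
  Skip (0,6) w=9 (creates cycle)
  Skip (0,7) w=9 (creates cycle)
  Add (1,3) w=13
  Skip (0,5) w=14 (creates cycle)
MST weight = 39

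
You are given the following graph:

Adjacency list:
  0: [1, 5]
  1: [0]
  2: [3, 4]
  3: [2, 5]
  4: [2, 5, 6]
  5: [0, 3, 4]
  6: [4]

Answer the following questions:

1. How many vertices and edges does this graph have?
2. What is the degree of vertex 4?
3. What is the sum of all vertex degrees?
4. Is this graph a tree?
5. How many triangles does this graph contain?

Count: 7 vertices, 7 edges.
Vertex 4 has neighbors [2, 5, 6], degree = 3.
Handshaking lemma: 2 * 7 = 14.
A tree on 7 vertices has 6 edges. This graph has 7 edges (1 extra). Not a tree.
Number of triangles = 0.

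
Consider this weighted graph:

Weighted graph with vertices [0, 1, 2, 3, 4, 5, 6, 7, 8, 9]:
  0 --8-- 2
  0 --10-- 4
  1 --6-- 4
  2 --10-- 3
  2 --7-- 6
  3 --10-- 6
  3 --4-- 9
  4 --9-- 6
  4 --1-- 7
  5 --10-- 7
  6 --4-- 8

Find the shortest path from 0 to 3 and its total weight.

Using Dijkstra's algorithm from vertex 0:
Shortest path: 0 -> 2 -> 3
Total weight: 8 + 10 = 18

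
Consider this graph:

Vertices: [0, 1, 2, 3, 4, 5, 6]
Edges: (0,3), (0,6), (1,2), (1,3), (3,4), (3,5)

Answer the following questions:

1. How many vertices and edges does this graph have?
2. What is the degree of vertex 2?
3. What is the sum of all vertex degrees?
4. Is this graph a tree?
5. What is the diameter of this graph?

Count: 7 vertices, 6 edges.
Vertex 2 has neighbors [1], degree = 1.
Handshaking lemma: 2 * 6 = 12.
A graph is a tree iff it is connected and has exactly n-1 edges. This graph is connected (all 7 vertices in one component) and has 7-1 = 6 edges. It is a tree.
Diameter (longest shortest path) = 4.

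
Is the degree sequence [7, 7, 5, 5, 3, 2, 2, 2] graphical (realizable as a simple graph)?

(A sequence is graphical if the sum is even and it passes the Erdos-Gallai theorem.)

Sum of degrees = 33. Sum is odd, so the sequence is NOT graphical.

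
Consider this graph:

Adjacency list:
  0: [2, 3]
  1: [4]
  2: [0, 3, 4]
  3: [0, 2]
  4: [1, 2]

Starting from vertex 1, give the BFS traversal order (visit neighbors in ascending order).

BFS from vertex 1 (neighbors processed in ascending order):
Visit order: 1, 4, 2, 0, 3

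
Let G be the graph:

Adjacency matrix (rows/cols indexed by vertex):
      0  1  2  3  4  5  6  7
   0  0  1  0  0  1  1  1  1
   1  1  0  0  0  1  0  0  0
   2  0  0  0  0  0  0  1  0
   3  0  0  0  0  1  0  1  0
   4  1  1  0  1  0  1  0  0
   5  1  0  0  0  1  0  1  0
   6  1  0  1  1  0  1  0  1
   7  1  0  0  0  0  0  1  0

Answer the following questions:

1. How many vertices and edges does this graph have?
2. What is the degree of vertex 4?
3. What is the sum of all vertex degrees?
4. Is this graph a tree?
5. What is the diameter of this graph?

Count: 8 vertices, 12 edges.
Vertex 4 has neighbors [0, 1, 3, 5], degree = 4.
Handshaking lemma: 2 * 12 = 24.
A tree on 8 vertices has 7 edges. This graph has 12 edges (5 extra). Not a tree.
Diameter (longest shortest path) = 3.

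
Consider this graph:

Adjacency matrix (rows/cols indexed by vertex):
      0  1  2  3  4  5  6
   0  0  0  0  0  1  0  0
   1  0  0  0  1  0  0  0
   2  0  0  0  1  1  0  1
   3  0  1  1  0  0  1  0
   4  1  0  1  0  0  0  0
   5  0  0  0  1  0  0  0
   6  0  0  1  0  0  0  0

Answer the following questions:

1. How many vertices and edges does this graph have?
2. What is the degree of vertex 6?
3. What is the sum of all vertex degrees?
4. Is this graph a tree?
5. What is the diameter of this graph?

Count: 7 vertices, 6 edges.
Vertex 6 has neighbors [2], degree = 1.
Handshaking lemma: 2 * 6 = 12.
A graph is a tree iff it is connected and has exactly n-1 edges. This graph is connected (all 7 vertices in one component) and has 7-1 = 6 edges. It is a tree.
Diameter (longest shortest path) = 4.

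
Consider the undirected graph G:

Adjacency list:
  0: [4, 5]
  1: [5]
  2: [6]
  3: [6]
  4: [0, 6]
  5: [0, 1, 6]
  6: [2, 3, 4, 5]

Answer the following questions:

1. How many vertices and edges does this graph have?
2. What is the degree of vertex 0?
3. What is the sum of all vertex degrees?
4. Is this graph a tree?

Count: 7 vertices, 7 edges.
Vertex 0 has neighbors [4, 5], degree = 2.
Handshaking lemma: 2 * 7 = 14.
A tree on 7 vertices has 6 edges. This graph has 7 edges (1 extra). Not a tree.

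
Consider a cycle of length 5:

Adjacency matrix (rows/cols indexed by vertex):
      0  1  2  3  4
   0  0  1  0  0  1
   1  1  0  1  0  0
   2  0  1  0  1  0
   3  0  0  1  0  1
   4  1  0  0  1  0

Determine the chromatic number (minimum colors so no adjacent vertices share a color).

This is an odd cycle (C_5). Odd cycles are not bipartite (any 2-coloring forces two adjacent vertices to match), and 3 colors suffice.
Chromatic number = 3.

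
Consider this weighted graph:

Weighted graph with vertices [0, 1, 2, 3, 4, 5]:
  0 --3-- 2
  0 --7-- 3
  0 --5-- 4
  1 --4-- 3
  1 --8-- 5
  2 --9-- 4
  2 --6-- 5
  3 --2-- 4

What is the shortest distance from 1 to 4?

Using Dijkstra's algorithm from vertex 1:
Shortest path: 1 -> 3 -> 4
Total weight: 4 + 2 = 6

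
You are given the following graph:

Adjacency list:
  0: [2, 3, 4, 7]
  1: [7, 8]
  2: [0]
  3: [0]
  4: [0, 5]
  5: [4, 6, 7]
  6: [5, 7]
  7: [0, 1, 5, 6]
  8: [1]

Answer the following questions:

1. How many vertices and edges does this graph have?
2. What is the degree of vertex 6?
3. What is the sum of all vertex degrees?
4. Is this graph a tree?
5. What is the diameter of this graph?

Count: 9 vertices, 10 edges.
Vertex 6 has neighbors [5, 7], degree = 2.
Handshaking lemma: 2 * 10 = 20.
A tree on 9 vertices has 8 edges. This graph has 10 edges (2 extra). Not a tree.
Diameter (longest shortest path) = 4.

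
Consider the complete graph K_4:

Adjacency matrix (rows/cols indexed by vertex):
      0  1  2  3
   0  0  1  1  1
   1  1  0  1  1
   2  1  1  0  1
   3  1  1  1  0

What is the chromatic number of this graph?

In K_4, every vertex is adjacent to every other vertex.
Each vertex needs a unique color.
Chromatic number = 4.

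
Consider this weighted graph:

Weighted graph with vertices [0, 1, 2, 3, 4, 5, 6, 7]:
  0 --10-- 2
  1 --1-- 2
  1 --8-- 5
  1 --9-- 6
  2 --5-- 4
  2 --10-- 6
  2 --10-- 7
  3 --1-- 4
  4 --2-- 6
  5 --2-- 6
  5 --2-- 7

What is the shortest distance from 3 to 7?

Using Dijkstra's algorithm from vertex 3:
Shortest path: 3 -> 4 -> 6 -> 5 -> 7
Total weight: 1 + 2 + 2 + 2 = 7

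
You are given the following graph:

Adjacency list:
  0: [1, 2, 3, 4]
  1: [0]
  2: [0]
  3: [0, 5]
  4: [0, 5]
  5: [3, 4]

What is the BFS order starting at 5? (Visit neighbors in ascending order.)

BFS from vertex 5 (neighbors processed in ascending order):
Visit order: 5, 3, 4, 0, 1, 2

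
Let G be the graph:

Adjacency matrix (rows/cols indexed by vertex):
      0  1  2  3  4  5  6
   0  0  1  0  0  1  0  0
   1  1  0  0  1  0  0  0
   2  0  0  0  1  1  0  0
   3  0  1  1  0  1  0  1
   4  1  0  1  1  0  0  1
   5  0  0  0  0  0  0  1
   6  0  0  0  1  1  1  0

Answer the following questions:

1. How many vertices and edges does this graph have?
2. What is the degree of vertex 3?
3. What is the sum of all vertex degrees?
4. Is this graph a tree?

Count: 7 vertices, 9 edges.
Vertex 3 has neighbors [1, 2, 4, 6], degree = 4.
Handshaking lemma: 2 * 9 = 18.
A tree on 7 vertices has 6 edges. This graph has 9 edges (3 extra). Not a tree.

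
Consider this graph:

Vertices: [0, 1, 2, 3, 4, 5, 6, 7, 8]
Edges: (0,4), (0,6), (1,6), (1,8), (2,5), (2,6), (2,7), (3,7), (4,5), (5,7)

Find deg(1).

Vertex 1 has neighbors [6, 8], so deg(1) = 2.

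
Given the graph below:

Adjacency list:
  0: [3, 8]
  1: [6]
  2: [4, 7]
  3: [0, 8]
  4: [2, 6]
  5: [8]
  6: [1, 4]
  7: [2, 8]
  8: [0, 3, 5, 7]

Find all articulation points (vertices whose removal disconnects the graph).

An articulation point is a vertex whose removal disconnects the graph.
Articulation points: [2, 4, 6, 7, 8]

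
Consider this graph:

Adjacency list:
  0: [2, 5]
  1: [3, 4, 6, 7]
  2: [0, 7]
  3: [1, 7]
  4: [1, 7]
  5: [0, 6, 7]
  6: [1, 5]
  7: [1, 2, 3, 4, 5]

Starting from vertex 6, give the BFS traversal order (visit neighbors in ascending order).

BFS from vertex 6 (neighbors processed in ascending order):
Visit order: 6, 1, 5, 3, 4, 7, 0, 2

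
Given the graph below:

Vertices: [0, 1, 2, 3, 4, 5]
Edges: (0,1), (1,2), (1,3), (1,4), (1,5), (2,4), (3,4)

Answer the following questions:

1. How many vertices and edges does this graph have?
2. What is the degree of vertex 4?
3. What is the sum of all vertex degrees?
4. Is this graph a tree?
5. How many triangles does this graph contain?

Count: 6 vertices, 7 edges.
Vertex 4 has neighbors [1, 2, 3], degree = 3.
Handshaking lemma: 2 * 7 = 14.
A tree on 6 vertices has 5 edges. This graph has 7 edges (2 extra). Not a tree.
Number of triangles = 2.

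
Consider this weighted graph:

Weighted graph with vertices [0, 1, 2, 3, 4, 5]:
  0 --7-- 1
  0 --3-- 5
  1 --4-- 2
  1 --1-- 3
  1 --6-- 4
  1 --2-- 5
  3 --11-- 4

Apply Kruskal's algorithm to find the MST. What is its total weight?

Applying Kruskal's algorithm (sort edges by weight, add if no cycle):
  Add (1,3) w=1
  Add (1,5) w=2
  Add (0,5) w=3
  Add (1,2) w=4
  Add (1,4) w=6
  Skip (0,1) w=7 (creates cycle)
  Skip (3,4) w=11 (creates cycle)
MST weight = 16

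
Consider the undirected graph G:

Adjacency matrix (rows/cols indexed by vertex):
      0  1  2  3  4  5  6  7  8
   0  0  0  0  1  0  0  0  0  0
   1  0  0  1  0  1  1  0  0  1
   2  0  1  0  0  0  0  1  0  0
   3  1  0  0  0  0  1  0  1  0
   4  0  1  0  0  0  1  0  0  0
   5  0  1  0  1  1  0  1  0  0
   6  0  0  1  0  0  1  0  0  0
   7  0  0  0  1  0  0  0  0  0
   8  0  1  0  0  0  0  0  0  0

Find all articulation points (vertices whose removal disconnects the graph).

An articulation point is a vertex whose removal disconnects the graph.
Articulation points: [1, 3, 5]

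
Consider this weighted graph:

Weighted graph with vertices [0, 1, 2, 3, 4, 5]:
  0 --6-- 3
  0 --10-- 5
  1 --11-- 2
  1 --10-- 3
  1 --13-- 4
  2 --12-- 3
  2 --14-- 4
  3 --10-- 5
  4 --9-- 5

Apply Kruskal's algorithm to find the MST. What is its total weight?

Applying Kruskal's algorithm (sort edges by weight, add if no cycle):
  Add (0,3) w=6
  Add (4,5) w=9
  Add (0,5) w=10
  Add (1,3) w=10
  Skip (3,5) w=10 (creates cycle)
  Add (1,2) w=11
  Skip (2,3) w=12 (creates cycle)
  Skip (1,4) w=13 (creates cycle)
  Skip (2,4) w=14 (creates cycle)
MST weight = 46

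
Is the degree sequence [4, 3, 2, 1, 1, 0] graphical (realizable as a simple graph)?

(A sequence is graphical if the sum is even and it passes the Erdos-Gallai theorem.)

Sum of degrees = 11. Sum is odd, so the sequence is NOT graphical.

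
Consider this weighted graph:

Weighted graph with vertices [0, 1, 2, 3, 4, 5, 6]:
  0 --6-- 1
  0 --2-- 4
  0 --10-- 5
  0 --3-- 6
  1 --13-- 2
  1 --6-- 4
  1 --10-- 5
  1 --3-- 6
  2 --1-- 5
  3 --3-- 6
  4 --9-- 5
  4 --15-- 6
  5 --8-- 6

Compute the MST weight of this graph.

Applying Kruskal's algorithm (sort edges by weight, add if no cycle):
  Add (2,5) w=1
  Add (0,4) w=2
  Add (0,6) w=3
  Add (1,6) w=3
  Add (3,6) w=3
  Skip (0,1) w=6 (creates cycle)
  Skip (1,4) w=6 (creates cycle)
  Add (5,6) w=8
  Skip (4,5) w=9 (creates cycle)
  Skip (0,5) w=10 (creates cycle)
  Skip (1,5) w=10 (creates cycle)
  Skip (1,2) w=13 (creates cycle)
  Skip (4,6) w=15 (creates cycle)
MST weight = 20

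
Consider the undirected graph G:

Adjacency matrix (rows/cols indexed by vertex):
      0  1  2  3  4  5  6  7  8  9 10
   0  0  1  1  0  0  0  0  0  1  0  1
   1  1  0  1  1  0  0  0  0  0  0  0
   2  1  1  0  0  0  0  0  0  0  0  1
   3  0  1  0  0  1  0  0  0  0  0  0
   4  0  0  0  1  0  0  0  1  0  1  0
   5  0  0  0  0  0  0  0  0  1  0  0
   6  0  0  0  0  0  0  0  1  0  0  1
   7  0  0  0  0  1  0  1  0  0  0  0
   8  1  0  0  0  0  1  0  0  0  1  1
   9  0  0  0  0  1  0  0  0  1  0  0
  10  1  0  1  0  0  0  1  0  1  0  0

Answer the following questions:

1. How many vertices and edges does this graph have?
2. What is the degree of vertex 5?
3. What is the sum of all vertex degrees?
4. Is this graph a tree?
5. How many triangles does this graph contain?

Count: 11 vertices, 15 edges.
Vertex 5 has neighbors [8], degree = 1.
Handshaking lemma: 2 * 15 = 30.
A tree on 11 vertices has 10 edges. This graph has 15 edges (5 extra). Not a tree.
Number of triangles = 3.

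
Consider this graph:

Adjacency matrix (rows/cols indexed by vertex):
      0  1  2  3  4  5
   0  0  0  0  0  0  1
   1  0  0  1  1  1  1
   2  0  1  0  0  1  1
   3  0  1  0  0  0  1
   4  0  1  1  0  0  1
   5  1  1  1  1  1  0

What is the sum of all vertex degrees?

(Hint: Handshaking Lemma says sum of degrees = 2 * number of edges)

Count edges: 9 edges.
By Handshaking Lemma: sum of degrees = 2 * 9 = 18.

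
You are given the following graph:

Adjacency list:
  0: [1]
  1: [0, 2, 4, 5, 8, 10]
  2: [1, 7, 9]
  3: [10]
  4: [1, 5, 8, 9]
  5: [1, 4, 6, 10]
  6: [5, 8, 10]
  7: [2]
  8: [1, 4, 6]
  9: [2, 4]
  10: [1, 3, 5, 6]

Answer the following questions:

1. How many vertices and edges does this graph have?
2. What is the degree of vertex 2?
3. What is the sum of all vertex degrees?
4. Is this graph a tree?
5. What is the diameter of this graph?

Count: 11 vertices, 16 edges.
Vertex 2 has neighbors [1, 7, 9], degree = 3.
Handshaking lemma: 2 * 16 = 32.
A tree on 11 vertices has 10 edges. This graph has 16 edges (6 extra). Not a tree.
Diameter (longest shortest path) = 4.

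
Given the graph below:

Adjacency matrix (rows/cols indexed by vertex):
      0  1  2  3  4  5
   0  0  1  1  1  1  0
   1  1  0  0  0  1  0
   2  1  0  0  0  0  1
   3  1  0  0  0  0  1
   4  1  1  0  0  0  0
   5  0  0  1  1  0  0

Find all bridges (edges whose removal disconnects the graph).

No bridges found. The graph is 2-edge-connected (no single edge removal disconnects it).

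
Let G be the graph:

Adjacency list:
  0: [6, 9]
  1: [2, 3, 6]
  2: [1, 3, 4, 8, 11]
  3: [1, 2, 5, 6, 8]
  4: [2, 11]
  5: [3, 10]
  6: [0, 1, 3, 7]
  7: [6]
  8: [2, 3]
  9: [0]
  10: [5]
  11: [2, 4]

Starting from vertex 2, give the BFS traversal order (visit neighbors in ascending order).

BFS from vertex 2 (neighbors processed in ascending order):
Visit order: 2, 1, 3, 4, 8, 11, 6, 5, 0, 7, 10, 9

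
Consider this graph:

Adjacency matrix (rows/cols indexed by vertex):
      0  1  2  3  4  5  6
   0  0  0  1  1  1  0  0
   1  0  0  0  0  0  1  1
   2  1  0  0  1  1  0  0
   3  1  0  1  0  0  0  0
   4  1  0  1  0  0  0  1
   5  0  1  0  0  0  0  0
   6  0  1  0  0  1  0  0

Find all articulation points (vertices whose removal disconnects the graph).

An articulation point is a vertex whose removal disconnects the graph.
Articulation points: [1, 4, 6]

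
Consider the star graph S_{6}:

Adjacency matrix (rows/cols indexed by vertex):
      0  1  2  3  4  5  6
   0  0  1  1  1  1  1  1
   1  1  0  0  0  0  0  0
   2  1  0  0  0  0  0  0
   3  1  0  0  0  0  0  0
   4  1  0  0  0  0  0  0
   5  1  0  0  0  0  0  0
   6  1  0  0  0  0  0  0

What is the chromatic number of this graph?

S_{6} has one hub adjacent to 6 leaves; leaves are pairwise non-adjacent.
Color the hub 0 and every leaf 1.
Chromatic number = 2.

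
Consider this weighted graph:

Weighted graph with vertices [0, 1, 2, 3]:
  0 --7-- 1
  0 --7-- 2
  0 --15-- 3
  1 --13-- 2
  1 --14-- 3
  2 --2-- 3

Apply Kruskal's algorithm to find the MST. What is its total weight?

Applying Kruskal's algorithm (sort edges by weight, add if no cycle):
  Add (2,3) w=2
  Add (0,2) w=7
  Add (0,1) w=7
  Skip (1,2) w=13 (creates cycle)
  Skip (1,3) w=14 (creates cycle)
  Skip (0,3) w=15 (creates cycle)
MST weight = 16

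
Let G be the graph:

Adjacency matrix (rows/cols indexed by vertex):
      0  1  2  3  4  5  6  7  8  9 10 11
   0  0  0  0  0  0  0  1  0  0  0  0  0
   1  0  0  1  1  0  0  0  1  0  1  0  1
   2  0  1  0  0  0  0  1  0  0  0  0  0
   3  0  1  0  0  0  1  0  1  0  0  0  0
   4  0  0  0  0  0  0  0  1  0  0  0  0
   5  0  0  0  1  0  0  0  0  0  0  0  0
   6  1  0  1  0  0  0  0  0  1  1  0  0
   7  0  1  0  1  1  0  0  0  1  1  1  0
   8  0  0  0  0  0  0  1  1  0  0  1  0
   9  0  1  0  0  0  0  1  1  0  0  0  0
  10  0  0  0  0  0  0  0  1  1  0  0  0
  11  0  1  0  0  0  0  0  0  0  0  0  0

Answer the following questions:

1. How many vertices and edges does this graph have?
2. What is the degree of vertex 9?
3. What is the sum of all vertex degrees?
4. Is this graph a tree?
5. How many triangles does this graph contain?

Count: 12 vertices, 16 edges.
Vertex 9 has neighbors [1, 6, 7], degree = 3.
Handshaking lemma: 2 * 16 = 32.
A tree on 12 vertices has 11 edges. This graph has 16 edges (5 extra). Not a tree.
Number of triangles = 3.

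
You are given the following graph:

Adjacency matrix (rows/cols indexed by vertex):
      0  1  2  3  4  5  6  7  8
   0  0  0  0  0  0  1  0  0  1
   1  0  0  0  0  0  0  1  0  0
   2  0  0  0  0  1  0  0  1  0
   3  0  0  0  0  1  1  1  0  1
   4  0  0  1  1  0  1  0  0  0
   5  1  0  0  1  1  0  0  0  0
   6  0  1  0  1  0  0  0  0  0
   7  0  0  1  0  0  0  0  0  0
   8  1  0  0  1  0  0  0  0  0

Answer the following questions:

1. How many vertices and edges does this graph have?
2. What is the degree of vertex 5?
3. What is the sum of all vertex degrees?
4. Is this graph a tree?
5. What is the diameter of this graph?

Count: 9 vertices, 10 edges.
Vertex 5 has neighbors [0, 3, 4], degree = 3.
Handshaking lemma: 2 * 10 = 20.
A tree on 9 vertices has 8 edges. This graph has 10 edges (2 extra). Not a tree.
Diameter (longest shortest path) = 5.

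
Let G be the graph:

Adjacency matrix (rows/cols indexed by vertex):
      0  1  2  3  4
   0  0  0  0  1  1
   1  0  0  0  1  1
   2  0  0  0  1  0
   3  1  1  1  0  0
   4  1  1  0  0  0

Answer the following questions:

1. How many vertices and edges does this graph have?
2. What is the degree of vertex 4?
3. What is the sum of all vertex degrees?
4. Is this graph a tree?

Count: 5 vertices, 5 edges.
Vertex 4 has neighbors [0, 1], degree = 2.
Handshaking lemma: 2 * 5 = 10.
A tree on 5 vertices has 4 edges. This graph has 5 edges (1 extra). Not a tree.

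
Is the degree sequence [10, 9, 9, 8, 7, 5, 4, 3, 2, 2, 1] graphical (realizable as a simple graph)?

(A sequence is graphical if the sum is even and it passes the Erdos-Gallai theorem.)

Sum of degrees = 60. Sum is even but fails Erdos-Gallai. The sequence is NOT graphical.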